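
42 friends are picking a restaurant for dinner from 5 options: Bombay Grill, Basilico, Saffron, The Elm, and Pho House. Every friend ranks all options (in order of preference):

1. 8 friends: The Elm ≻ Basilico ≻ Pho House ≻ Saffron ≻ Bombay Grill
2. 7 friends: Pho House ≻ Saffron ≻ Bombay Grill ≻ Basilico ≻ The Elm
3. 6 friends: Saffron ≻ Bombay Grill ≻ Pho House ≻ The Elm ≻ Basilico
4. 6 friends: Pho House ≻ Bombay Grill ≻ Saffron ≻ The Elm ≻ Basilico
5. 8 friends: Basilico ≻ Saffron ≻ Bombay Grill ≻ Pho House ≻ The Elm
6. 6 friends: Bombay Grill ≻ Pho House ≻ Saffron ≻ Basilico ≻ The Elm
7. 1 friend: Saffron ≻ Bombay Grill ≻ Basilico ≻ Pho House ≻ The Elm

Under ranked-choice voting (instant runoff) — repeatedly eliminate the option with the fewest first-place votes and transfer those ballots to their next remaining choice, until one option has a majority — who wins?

Round 1: Bombay Grill 6, Basilico 8, Saffron 7, The Elm 8, Pho House 13. Eliminate Bombay Grill.
Round 2: Basilico 8, Saffron 7, The Elm 8, Pho House 19. Eliminate Saffron.
Round 3: Basilico 9, The Elm 8, Pho House 25. Pho House has a majority.

Pho House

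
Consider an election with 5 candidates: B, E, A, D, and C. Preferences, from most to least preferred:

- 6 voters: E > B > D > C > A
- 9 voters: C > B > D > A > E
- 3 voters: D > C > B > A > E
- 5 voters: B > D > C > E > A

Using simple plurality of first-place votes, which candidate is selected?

C

First-place votes: B 5, E 6, A 0, D 3, C 9.
C has the most first-place votes.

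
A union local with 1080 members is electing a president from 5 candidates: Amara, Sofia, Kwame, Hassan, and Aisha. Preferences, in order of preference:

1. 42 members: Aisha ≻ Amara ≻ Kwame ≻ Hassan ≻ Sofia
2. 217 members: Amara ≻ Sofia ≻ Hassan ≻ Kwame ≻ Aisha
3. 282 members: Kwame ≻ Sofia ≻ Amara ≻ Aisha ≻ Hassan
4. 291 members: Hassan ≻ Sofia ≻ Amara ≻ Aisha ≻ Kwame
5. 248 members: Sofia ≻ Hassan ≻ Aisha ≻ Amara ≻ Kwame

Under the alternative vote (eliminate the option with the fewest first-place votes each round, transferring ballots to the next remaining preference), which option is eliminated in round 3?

Amara

Round 1: Amara 217, Sofia 248, Kwame 282, Hassan 291, Aisha 42. Eliminate Aisha.
Round 2: Amara 259, Sofia 248, Kwame 282, Hassan 291. Eliminate Sofia.
Round 3: Amara 259, Kwame 282, Hassan 539. Eliminate Amara.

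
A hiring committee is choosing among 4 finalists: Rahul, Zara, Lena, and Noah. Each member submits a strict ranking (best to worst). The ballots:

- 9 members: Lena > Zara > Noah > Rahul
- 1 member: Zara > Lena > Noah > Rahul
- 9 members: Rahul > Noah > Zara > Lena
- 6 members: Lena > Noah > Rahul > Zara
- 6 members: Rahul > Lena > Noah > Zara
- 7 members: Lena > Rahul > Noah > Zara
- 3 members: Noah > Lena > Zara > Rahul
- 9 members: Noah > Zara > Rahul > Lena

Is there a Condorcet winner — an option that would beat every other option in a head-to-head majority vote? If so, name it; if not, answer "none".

Lena

Lena vs Rahul: 26–24 for Lena.
Lena vs Zara: 31–19 for Lena.
Lena vs Noah: 29–21 for Lena.
Lena beats every other option head-to-head.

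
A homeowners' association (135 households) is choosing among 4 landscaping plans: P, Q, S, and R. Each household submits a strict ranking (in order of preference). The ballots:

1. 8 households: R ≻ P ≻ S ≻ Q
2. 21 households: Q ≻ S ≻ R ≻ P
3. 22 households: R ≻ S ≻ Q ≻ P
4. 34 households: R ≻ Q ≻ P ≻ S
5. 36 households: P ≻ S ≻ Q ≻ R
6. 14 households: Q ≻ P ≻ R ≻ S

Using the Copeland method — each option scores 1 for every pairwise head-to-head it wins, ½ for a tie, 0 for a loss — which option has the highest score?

Q

P: beats S; loses to Q and R → score 1.
Q: beats P, S, and R → score 3.
S: loses to P, Q, and R → score 0.
R: beats P and S; loses to Q → score 2.
Q has the best pairwise record.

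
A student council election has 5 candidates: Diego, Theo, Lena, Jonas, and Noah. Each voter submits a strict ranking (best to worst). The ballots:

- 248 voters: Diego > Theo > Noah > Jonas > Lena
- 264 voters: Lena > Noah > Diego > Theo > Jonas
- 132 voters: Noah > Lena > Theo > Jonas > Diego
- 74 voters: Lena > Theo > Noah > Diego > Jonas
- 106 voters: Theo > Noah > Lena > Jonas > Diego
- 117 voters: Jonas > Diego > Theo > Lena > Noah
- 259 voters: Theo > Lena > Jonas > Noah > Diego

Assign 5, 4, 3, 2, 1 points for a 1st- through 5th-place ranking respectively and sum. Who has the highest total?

Theo

Diego: 248·5 + 264·3 + 132·1 + 74·2 + 106·1 + 117·4 + 259·1 = 3145
Theo: 248·4 + 264·2 + 132·3 + 74·4 + 106·5 + 117·3 + 259·5 = 4388
Lena: 248·1 + 264·5 + 132·4 + 74·5 + 106·3 + 117·2 + 259·4 = 4054
Jonas: 248·2 + 264·1 + 132·2 + 74·1 + 106·2 + 117·5 + 259·3 = 2672
Noah: 248·3 + 264·4 + 132·5 + 74·3 + 106·4 + 117·1 + 259·2 = 3741
Theo has the highest Borda score (4388).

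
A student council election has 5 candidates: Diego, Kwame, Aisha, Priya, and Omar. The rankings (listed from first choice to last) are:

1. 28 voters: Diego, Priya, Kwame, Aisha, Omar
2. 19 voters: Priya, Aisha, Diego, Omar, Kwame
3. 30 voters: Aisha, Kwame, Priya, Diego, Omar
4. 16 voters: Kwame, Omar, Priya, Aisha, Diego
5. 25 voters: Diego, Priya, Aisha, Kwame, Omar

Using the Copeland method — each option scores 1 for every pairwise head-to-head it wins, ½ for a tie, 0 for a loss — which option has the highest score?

Priya

Diego: beats Kwame and Omar; loses to Aisha and Priya → score 2.
Kwame: beats Omar; loses to Diego, Aisha, and Priya → score 1.
Aisha: beats Diego, Kwame, and Omar; loses to Priya → score 3.
Priya: beats Diego, Kwame, Aisha, and Omar → score 4.
Omar: loses to Diego, Kwame, Aisha, and Priya → score 0.
Priya has the best pairwise record.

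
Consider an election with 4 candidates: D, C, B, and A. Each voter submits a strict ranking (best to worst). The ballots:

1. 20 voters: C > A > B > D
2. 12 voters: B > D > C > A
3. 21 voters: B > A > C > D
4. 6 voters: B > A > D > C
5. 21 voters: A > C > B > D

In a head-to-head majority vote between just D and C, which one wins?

C

Voters preferring D to C: 18; preferring C to D: 62.
C wins the head-to-head.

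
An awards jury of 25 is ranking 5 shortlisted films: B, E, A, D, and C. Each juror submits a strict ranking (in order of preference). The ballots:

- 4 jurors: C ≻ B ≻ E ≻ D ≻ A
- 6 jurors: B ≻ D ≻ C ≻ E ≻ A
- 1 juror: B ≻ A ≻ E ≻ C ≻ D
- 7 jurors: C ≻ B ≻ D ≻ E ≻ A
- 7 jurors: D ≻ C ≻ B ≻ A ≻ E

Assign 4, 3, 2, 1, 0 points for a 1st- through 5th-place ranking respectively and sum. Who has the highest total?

B: 4·3 + 6·4 + 1·4 + 7·3 + 7·2 = 75
E: 4·2 + 6·1 + 1·2 + 7·1 + 7·0 = 23
A: 4·0 + 6·0 + 1·3 + 7·0 + 7·1 = 10
D: 4·1 + 6·3 + 1·0 + 7·2 + 7·4 = 64
C: 4·4 + 6·2 + 1·1 + 7·4 + 7·3 = 78
C has the highest Borda score (78).

C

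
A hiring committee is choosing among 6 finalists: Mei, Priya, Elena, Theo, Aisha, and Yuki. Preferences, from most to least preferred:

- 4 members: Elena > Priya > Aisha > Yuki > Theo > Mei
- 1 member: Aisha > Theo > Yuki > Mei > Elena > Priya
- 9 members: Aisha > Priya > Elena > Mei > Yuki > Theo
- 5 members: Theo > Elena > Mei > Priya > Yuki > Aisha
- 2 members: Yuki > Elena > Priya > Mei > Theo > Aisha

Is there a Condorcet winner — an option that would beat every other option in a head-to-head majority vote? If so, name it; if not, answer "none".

Elena vs Mei: 20–1 for Elena.
Elena vs Priya: 12–9 for Elena.
Elena vs Theo: 15–6 for Elena.
Elena vs Aisha: 11–10 for Elena.
Elena vs Yuki: 18–3 for Elena.
Elena beats every other option head-to-head.

Elena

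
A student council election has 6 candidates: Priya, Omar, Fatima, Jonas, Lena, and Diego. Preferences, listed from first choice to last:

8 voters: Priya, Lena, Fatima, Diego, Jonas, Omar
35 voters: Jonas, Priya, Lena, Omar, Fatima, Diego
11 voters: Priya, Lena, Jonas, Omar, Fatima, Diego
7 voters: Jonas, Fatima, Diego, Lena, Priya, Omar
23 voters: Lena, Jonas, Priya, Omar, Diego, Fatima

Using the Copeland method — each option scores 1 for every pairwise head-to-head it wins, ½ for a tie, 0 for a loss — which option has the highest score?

Priya: beats Omar, Fatima, Lena, and Diego; loses to Jonas → score 4.
Omar: beats Fatima and Diego; loses to Priya, Jonas, and Lena → score 2.
Fatima: beats Diego; loses to Priya, Omar, Jonas, and Lena → score 1.
Jonas: beats Priya, Omar, Fatima, and Diego; ties Lena → score 4.5.
Lena: beats Omar, Fatima, and Diego; ties Jonas; loses to Priya → score 3.5.
Diego: loses to Priya, Omar, Fatima, Jonas, and Lena → score 0.
Jonas has the best pairwise record.

Jonas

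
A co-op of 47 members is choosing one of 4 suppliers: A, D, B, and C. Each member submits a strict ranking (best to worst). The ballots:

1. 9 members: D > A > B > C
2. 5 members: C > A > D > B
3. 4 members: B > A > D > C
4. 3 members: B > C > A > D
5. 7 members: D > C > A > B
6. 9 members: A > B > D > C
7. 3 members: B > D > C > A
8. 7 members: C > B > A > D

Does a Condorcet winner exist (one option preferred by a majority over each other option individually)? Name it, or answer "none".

none

Checking pairwise contests:
C beats A 25–22.
A beats D 28–19.
A beats B 30–17.
D beats C 32–15.
Every option loses at least one head-to-head, so there is no Condorcet winner.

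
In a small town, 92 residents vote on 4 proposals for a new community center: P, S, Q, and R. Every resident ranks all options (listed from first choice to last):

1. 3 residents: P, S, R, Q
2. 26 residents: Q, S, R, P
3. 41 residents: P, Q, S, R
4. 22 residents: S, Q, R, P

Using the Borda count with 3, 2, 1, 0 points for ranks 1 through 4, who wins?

Q

P: 3·3 + 26·0 + 41·3 + 22·0 = 132
S: 3·2 + 26·2 + 41·1 + 22·3 = 165
Q: 3·0 + 26·3 + 41·2 + 22·2 = 204
R: 3·1 + 26·1 + 41·0 + 22·1 = 51
Q has the highest Borda score (204).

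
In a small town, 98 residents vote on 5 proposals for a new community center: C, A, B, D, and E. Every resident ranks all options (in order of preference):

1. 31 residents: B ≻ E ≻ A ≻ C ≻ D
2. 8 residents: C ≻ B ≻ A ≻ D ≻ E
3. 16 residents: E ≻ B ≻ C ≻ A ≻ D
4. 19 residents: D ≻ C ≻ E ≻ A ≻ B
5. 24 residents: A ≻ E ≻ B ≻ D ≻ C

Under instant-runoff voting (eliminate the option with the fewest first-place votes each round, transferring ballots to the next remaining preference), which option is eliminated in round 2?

E

Round 1: C 8, A 24, B 31, D 19, E 16. Eliminate C.
Round 2: A 24, B 39, D 19, E 16. Eliminate E.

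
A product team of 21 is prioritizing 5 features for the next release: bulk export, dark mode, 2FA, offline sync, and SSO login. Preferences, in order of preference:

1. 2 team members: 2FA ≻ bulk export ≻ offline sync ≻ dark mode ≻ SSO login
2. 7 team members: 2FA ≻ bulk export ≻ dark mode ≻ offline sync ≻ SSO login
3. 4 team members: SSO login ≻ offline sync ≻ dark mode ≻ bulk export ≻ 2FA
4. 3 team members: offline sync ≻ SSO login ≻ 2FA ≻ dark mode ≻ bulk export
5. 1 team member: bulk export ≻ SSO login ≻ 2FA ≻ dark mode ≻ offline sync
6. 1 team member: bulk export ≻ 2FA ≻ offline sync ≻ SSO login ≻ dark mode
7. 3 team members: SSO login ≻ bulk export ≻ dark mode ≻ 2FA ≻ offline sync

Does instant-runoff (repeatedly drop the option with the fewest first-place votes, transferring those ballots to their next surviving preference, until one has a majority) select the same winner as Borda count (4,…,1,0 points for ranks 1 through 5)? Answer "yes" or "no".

Instant-runoff — R1 bulk export 2, dark mode 0, 2FA 9, offline sync 3, SSO login 7 (dark mode out); R2 bulk export 2, 2FA 9, offline sync 3, SSO login 7 (bulk export out); R3 2FA 10, offline sync 3, SSO login 8 (offline sync out); R4 2FA 10, SSO login 11 (SSO login winner). Winner: SSO login.
Borda — scores: bulk export 48, dark mode 34, 2FA 50, offline sync 37, SSO login 41. Winner: 2FA.
The two methods disagree.

no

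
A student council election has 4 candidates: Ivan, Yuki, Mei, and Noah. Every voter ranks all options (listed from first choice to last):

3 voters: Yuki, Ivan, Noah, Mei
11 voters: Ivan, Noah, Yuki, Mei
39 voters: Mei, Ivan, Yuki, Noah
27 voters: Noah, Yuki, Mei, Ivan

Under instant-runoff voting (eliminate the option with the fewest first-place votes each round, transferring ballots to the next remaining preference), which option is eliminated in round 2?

Round 1: Ivan 11, Yuki 3, Mei 39, Noah 27. Eliminate Yuki.
Round 2: Ivan 14, Mei 39, Noah 27. Eliminate Ivan.

Ivan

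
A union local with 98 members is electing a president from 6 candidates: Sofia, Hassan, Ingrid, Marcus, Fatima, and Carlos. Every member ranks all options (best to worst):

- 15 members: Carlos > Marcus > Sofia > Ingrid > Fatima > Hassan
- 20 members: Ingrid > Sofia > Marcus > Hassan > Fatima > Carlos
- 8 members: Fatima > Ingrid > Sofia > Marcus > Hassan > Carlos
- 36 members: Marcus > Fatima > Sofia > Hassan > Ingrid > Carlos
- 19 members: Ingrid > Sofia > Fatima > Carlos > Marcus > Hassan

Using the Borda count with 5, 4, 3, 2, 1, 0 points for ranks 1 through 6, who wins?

Marcus

Sofia: 15·3 + 20·4 + 8·3 + 36·3 + 19·4 = 333
Hassan: 15·0 + 20·2 + 8·1 + 36·2 + 19·0 = 120
Ingrid: 15·2 + 20·5 + 8·4 + 36·1 + 19·5 = 293
Marcus: 15·4 + 20·3 + 8·2 + 36·5 + 19·1 = 335
Fatima: 15·1 + 20·1 + 8·5 + 36·4 + 19·3 = 276
Carlos: 15·5 + 20·0 + 8·0 + 36·0 + 19·2 = 113
Marcus has the highest Borda score (335).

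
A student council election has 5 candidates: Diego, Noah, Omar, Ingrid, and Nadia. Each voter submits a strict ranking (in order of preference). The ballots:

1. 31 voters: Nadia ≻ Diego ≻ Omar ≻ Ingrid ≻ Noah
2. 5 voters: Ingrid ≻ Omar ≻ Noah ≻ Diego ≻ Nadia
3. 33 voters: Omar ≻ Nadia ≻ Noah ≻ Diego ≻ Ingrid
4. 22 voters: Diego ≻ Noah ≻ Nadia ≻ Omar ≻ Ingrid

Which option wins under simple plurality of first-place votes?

Omar

First-place votes: Diego 22, Noah 0, Omar 33, Ingrid 5, Nadia 31.
Omar has the most first-place votes.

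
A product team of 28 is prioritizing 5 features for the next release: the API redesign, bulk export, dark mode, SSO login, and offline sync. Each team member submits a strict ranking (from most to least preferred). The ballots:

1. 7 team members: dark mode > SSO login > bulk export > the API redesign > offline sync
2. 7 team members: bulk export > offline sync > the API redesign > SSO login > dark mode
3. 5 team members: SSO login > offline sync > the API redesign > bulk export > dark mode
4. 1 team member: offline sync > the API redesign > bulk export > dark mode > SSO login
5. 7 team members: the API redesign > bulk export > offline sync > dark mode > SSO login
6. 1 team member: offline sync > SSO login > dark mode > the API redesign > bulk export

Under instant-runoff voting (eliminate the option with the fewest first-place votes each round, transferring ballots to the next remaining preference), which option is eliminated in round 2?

Round 1: the API redesign 7, bulk export 7, dark mode 7, SSO login 5, offline sync 2. Eliminate offline sync.
Round 2: the API redesign 8, bulk export 7, dark mode 7, SSO login 6. Eliminate SSO login.

SSO login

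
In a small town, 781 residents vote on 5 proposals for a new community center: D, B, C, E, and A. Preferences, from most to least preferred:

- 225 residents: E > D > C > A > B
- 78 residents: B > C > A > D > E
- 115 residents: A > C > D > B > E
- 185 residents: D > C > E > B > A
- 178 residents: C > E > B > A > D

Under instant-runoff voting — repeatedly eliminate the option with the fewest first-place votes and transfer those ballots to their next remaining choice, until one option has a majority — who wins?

Round 1: D 185, B 78, C 178, E 225, A 115. Eliminate B.
Round 2: D 185, C 256, E 225, A 115. Eliminate A.
Round 3: D 185, C 371, E 225. Eliminate D.
Round 4: C 556, E 225. C has a majority.

C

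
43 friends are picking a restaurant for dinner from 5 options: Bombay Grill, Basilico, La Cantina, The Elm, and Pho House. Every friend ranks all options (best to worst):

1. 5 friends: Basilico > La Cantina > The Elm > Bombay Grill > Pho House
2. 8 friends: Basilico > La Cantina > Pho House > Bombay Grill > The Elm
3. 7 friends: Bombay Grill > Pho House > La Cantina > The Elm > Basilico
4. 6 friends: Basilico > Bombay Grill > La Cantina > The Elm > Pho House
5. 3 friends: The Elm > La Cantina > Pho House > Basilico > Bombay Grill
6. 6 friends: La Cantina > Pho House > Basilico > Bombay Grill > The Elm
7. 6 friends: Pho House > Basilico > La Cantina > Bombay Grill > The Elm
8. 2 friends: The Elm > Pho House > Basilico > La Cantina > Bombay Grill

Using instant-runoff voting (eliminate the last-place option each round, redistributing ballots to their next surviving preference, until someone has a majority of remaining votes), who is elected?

Pho House

Round 1: Bombay Grill 7, Basilico 19, La Cantina 6, The Elm 5, Pho House 6. Eliminate The Elm.
Round 2: Bombay Grill 7, Basilico 19, La Cantina 9, Pho House 8. Eliminate Bombay Grill.
Round 3: Basilico 19, La Cantina 9, Pho House 15. Eliminate La Cantina.
Round 4: Basilico 19, Pho House 24. Pho House has a majority.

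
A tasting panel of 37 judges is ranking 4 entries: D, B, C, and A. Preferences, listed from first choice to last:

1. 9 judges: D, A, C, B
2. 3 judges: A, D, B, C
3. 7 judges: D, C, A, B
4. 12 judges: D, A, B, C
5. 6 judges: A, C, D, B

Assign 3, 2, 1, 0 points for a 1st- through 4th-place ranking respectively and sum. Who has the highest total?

D: 9·3 + 3·2 + 7·3 + 12·3 + 6·1 = 96
B: 9·0 + 3·1 + 7·0 + 12·1 + 6·0 = 15
C: 9·1 + 3·0 + 7·2 + 12·0 + 6·2 = 35
A: 9·2 + 3·3 + 7·1 + 12·2 + 6·3 = 76
D has the highest Borda score (96).

D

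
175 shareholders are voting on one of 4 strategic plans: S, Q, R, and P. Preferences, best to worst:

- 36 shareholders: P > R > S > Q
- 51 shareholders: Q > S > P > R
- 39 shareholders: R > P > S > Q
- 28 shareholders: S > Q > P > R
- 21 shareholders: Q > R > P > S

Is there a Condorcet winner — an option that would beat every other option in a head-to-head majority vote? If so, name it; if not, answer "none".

Checking pairwise contests:
R beats S 96–79.
S beats Q 103–72.
Q beats R 100–75.
Q beats P 100–75.
Every option loses at least one head-to-head, so there is no Condorcet winner.

none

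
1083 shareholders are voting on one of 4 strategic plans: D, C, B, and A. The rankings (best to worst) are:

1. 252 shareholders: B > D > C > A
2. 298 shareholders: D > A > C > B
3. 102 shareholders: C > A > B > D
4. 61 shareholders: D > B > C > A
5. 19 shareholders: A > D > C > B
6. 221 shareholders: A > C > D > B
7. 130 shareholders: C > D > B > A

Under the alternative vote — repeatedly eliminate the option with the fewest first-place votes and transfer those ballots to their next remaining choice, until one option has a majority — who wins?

Round 1: D 359, C 232, B 252, A 240. Eliminate C.
Round 2: D 489, B 252, A 342. Eliminate B.
Round 3: D 741, A 342. D has a majority.

D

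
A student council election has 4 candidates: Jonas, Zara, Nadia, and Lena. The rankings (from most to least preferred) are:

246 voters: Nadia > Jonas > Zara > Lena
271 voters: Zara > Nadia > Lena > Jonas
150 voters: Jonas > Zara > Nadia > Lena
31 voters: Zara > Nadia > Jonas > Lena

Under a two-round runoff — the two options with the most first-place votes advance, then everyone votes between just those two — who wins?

Zara

Round 1 first-place votes: Jonas 150, Zara 302, Nadia 246, Lena 0.
Zara and Nadia advance.
Runoff: Zara is preferred to Nadia by 452 voters; Nadia by 246.
Zara wins the runoff.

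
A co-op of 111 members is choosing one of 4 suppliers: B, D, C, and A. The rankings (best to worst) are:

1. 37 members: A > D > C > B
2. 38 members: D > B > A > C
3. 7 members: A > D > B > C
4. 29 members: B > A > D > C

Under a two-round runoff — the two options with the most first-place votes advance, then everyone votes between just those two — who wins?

A

Round 1 first-place votes: B 29, D 38, C 0, A 44.
A and D advance.
Runoff: A is preferred to D by 73 voters; D by 38.
A wins the runoff.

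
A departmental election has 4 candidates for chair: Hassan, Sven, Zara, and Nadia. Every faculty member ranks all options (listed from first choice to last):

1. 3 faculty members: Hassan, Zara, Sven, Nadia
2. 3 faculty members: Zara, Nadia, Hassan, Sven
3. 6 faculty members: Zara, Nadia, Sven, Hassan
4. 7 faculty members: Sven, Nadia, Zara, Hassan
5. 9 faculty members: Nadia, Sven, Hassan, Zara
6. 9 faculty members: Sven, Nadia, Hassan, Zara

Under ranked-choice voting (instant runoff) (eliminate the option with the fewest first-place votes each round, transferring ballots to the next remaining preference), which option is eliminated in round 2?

Nadia

Round 1: Hassan 3, Sven 16, Zara 9, Nadia 9. Eliminate Hassan.
Round 2: Sven 16, Zara 12, Nadia 9. Eliminate Nadia.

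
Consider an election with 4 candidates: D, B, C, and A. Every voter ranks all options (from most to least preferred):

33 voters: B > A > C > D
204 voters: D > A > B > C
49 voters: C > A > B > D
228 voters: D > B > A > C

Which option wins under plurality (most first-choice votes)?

First-place votes: D 432, B 33, C 49, A 0.
D has the most first-place votes.

D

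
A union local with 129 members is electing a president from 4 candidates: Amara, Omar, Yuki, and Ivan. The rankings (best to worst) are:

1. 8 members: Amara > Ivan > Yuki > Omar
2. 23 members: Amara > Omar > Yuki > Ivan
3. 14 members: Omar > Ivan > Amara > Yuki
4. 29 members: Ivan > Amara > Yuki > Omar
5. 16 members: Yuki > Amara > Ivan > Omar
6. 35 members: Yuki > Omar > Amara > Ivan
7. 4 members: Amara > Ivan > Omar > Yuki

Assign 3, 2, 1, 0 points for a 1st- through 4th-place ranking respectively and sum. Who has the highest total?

Amara: 8·3 + 23·3 + 14·1 + 29·2 + 16·2 + 35·1 + 4·3 = 244
Omar: 8·0 + 23·2 + 14·3 + 29·0 + 16·0 + 35·2 + 4·1 = 162
Yuki: 8·1 + 23·1 + 14·0 + 29·1 + 16·3 + 35·3 + 4·0 = 213
Ivan: 8·2 + 23·0 + 14·2 + 29·3 + 16·1 + 35·0 + 4·2 = 155
Amara has the highest Borda score (244).

Amara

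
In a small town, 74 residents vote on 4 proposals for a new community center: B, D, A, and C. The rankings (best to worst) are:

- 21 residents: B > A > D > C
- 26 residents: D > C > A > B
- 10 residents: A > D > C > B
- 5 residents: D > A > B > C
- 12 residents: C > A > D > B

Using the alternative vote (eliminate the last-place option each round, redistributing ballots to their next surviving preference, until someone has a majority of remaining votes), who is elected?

Round 1: B 21, D 31, A 10, C 12. Eliminate A.
Round 2: B 21, D 41, C 12. D has a majority.

D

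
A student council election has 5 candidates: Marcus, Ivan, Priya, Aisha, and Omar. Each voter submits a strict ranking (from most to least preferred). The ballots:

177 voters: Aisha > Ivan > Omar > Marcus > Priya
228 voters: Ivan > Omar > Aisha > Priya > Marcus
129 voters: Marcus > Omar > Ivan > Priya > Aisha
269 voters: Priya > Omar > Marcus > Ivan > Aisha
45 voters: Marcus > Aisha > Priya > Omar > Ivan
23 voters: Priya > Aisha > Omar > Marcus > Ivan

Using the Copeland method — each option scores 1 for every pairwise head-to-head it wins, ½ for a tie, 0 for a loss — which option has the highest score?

Omar

Marcus: beats Ivan and Aisha; loses to Priya and Omar → score 2.
Ivan: beats Priya and Aisha; loses to Marcus and Omar → score 2.
Priya: beats Marcus; loses to Ivan, Aisha, and Omar → score 1.
Aisha: beats Priya; loses to Marcus, Ivan, and Omar → score 1.
Omar: beats Marcus, Ivan, Priya, and Aisha → score 4.
Omar has the best pairwise record.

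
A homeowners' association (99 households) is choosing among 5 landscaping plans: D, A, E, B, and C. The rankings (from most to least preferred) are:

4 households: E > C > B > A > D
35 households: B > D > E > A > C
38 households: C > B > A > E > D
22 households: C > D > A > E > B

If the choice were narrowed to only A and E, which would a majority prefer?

A

Voters preferring A to E: 60; preferring E to A: 39.
A wins the head-to-head.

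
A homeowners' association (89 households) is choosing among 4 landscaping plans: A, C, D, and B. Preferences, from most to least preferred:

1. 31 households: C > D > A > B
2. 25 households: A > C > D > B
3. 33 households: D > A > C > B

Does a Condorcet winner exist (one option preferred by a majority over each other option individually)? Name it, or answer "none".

Checking pairwise contests:
D beats A 64–25.
A beats C 58–31.
C beats D 56–33.
A beats B 89–0.
Every option loses at least one head-to-head, so there is no Condorcet winner.

none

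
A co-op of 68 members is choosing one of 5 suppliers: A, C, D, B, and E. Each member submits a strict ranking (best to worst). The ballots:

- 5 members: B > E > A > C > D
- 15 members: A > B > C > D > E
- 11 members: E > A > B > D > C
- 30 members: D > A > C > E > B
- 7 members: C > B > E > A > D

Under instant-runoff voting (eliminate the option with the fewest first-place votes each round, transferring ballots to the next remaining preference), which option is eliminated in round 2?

Round 1: A 15, C 7, D 30, B 5, E 11. Eliminate B.
Round 2: A 15, C 7, D 30, E 16. Eliminate C.

C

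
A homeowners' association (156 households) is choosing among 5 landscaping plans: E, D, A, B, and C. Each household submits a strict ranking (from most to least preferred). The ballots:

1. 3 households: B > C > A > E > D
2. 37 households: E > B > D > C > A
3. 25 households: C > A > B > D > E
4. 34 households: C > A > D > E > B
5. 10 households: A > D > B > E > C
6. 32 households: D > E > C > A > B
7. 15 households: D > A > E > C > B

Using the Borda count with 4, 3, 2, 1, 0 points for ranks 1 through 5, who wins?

D

E: 3·1 + 37·4 + 25·0 + 34·1 + 10·1 + 32·3 + 15·2 = 321
D: 3·0 + 37·2 + 25·1 + 34·2 + 10·3 + 32·4 + 15·4 = 385
A: 3·2 + 37·0 + 25·3 + 34·3 + 10·4 + 32·1 + 15·3 = 300
B: 3·4 + 37·3 + 25·2 + 34·0 + 10·2 + 32·0 + 15·0 = 193
C: 3·3 + 37·1 + 25·4 + 34·4 + 10·0 + 32·2 + 15·1 = 361
D has the highest Borda score (385).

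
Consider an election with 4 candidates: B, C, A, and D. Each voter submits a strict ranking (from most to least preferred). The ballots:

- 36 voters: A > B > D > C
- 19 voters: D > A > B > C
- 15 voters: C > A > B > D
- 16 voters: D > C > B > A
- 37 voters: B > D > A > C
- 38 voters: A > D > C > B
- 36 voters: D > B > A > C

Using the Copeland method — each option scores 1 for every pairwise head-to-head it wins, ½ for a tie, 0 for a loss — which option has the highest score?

B: beats C; loses to A and D → score 1.
C: loses to B, A, and D → score 0.
A: beats B and C; loses to D → score 2.
D: beats B, C, and A → score 3.
D has the best pairwise record.

D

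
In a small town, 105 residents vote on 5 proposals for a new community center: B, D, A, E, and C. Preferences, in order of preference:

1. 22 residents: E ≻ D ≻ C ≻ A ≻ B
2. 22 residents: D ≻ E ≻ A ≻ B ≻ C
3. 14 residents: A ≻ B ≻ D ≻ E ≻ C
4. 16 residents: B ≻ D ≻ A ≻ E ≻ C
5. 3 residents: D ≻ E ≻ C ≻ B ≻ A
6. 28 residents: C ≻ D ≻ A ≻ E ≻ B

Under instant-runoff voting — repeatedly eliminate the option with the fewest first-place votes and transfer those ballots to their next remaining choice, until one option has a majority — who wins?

Round 1: B 16, D 25, A 14, E 22, C 28. Eliminate A.
Round 2: B 30, D 25, E 22, C 28. Eliminate E.
Round 3: B 30, D 47, C 28. Eliminate C.
Round 4: B 30, D 75. D has a majority.

D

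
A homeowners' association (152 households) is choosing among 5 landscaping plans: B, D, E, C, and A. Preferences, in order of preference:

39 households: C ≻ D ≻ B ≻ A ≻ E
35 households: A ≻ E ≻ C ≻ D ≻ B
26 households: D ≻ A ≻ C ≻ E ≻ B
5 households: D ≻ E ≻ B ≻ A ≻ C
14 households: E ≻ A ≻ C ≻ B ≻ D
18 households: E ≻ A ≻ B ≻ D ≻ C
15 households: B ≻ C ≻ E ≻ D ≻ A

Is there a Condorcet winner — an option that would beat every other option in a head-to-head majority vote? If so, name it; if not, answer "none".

none

Checking pairwise contests:
D beats B 105–47.
E beats D 82–70.
C beats E 80–72.
A beats C 98–54.
D beats A 85–67.
Every option loses at least one head-to-head, so there is no Condorcet winner.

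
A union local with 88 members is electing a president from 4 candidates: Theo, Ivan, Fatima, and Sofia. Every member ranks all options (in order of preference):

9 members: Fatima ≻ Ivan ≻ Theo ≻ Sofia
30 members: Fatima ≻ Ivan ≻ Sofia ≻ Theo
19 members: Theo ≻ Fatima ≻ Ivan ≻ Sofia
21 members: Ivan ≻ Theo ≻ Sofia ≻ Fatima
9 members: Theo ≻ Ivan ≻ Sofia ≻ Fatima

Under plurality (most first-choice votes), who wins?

First-place votes: Theo 28, Ivan 21, Fatima 39, Sofia 0.
Fatima has the most first-place votes.

Fatima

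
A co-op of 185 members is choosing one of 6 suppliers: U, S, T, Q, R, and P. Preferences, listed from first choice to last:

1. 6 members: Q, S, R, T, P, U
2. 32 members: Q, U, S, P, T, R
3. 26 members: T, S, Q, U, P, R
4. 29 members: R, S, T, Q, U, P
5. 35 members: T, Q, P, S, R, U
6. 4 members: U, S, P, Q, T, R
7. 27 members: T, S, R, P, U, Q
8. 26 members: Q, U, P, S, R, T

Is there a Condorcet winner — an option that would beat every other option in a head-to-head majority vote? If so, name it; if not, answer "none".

none

Checking pairwise contests:
S beats U 123–62.
Q beats S 99–86.
S beats T 97–88.
T beats Q 117–68.
S beats R 156–29.
U beats P 117–68.
Every option loses at least one head-to-head, so there is no Condorcet winner.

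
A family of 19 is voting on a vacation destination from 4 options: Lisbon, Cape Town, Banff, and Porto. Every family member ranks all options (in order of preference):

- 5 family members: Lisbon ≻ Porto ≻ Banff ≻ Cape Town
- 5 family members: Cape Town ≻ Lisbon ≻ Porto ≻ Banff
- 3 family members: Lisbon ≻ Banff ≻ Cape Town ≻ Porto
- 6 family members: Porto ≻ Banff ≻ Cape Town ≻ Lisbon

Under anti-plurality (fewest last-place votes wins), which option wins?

Last-place votes: Lisbon 6, Cape Town 5, Banff 5, Porto 3.
Porto is ranked last by the fewest voters, so Porto wins.

Porto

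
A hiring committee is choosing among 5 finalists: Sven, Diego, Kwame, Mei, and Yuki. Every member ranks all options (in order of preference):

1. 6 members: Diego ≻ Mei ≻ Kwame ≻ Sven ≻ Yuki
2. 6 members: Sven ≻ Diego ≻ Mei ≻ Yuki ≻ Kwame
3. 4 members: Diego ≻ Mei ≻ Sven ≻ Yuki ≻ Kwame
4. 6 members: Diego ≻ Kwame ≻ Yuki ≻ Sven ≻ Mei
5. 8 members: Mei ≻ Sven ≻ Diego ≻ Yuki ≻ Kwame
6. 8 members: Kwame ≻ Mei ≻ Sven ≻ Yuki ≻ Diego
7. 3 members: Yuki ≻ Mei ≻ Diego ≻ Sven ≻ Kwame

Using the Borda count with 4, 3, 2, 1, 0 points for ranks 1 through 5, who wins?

Mei

Sven: 6·1 + 6·4 + 4·2 + 6·1 + 8·3 + 8·2 + 3·1 = 87
Diego: 6·4 + 6·3 + 4·4 + 6·4 + 8·2 + 8·0 + 3·2 = 104
Kwame: 6·2 + 6·0 + 4·0 + 6·3 + 8·0 + 8·4 + 3·0 = 62
Mei: 6·3 + 6·2 + 4·3 + 6·0 + 8·4 + 8·3 + 3·3 = 107
Yuki: 6·0 + 6·1 + 4·1 + 6·2 + 8·1 + 8·1 + 3·4 = 50
Mei has the highest Borda score (107).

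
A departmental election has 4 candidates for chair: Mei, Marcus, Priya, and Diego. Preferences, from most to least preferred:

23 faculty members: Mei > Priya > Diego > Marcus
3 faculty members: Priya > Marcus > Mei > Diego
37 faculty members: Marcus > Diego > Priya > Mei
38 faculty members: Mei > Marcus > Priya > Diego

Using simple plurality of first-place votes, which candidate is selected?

First-place votes: Mei 61, Marcus 37, Priya 3, Diego 0.
Mei has the most first-place votes.

Mei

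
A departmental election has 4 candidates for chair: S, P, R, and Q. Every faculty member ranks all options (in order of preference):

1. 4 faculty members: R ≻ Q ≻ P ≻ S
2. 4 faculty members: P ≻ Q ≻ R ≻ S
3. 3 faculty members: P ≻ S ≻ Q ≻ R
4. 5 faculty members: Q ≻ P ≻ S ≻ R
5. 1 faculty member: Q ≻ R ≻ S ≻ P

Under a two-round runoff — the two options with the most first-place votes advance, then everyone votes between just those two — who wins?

Round 1 first-place votes: S 0, P 7, R 4, Q 6.
P and Q advance.
Runoff: P is preferred to Q by 7 voters; Q by 10.
Q wins the runoff.

Q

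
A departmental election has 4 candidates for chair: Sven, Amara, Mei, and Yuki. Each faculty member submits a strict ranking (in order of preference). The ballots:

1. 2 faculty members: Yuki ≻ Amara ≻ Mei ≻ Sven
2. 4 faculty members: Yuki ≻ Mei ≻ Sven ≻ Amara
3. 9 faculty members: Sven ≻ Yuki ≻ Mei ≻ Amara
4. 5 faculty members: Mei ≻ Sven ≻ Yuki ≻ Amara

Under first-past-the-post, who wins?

First-place votes: Sven 9, Amara 0, Mei 5, Yuki 6.
Sven has the most first-place votes.

Sven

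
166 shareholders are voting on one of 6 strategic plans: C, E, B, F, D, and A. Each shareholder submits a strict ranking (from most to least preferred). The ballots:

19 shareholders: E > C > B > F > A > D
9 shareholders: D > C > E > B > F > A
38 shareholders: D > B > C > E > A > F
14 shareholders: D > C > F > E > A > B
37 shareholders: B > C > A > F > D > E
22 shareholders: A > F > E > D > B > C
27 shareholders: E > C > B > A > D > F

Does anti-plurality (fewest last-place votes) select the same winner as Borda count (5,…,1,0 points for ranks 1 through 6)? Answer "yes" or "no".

Anti-plurality — last-place votes: C 22, E 37, B 14, F 65, D 19, A 9. Winner: A.
Borda — scores: C 538, E 427, B 515, F 251, D 413, A 346. Winner: C.
The two methods disagree.

no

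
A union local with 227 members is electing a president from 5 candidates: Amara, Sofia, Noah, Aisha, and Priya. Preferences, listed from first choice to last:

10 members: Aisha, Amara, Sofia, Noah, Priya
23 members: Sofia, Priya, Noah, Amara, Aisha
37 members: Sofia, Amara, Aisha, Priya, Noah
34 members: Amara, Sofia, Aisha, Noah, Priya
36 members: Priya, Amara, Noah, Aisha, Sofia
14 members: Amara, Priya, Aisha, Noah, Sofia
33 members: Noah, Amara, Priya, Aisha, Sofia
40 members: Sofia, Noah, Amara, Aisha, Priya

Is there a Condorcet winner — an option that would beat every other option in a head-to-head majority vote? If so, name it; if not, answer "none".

Amara vs Sofia: 127–100 for Amara.
Amara vs Noah: 131–96 for Amara.
Amara vs Aisha: 217–10 for Amara.
Amara vs Priya: 168–59 for Amara.
Amara beats every other option head-to-head.

Amara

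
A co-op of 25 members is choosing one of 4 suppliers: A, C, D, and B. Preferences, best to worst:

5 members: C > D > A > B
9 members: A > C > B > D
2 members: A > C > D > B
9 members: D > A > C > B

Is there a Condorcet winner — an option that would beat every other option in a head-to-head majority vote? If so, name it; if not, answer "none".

none

Checking pairwise contests:
D beats A 14–11.
A beats C 20–5.
C beats D 16–9.
A beats B 25–0.
Every option loses at least one head-to-head, so there is no Condorcet winner.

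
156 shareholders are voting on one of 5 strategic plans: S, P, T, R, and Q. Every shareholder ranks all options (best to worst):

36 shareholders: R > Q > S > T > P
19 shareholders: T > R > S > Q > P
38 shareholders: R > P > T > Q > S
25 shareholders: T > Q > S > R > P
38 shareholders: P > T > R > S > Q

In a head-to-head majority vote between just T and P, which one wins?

Voters preferring T to P: 80; preferring P to T: 76.
T wins the head-to-head.

T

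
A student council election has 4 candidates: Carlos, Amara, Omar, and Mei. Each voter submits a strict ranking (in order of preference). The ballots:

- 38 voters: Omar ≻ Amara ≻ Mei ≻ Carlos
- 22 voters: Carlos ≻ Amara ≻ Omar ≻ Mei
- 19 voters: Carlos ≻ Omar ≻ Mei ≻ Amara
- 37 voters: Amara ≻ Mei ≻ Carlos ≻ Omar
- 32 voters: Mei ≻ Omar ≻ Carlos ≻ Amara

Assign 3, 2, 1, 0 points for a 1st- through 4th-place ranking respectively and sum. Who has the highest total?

Carlos: 38·0 + 22·3 + 19·3 + 37·1 + 32·1 = 192
Amara: 38·2 + 22·2 + 19·0 + 37·3 + 32·0 = 231
Omar: 38·3 + 22·1 + 19·2 + 37·0 + 32·2 = 238
Mei: 38·1 + 22·0 + 19·1 + 37·2 + 32·3 = 227
Omar has the highest Borda score (238).

Omar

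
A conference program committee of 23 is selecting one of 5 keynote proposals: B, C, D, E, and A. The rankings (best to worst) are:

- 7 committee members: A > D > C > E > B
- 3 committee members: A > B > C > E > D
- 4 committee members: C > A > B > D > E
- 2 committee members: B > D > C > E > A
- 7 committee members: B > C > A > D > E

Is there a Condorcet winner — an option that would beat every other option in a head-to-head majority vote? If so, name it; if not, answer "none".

Checking pairwise contests:
A beats B 14–9.
B beats C 12–11.
B beats D 16–7.
B beats E 16–7.
C beats A 13–10.
Every option loses at least one head-to-head, so there is no Condorcet winner.

none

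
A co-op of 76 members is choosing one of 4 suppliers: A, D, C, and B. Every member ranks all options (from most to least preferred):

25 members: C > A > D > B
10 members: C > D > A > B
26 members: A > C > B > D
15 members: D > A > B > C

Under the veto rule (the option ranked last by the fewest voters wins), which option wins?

A

Last-place votes: A 0, D 26, C 15, B 35.
A is ranked last by the fewest voters, so A wins.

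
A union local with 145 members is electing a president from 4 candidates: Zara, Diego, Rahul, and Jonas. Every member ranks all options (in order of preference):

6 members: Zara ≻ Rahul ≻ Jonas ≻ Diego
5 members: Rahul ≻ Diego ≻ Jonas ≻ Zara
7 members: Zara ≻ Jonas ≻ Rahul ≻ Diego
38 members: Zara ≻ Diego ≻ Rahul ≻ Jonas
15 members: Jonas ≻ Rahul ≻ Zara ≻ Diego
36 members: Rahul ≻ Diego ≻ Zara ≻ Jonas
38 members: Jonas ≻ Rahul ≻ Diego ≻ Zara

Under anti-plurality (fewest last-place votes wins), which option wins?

Rahul

Last-place votes: Zara 43, Diego 28, Rahul 0, Jonas 74.
Rahul is ranked last by the fewest voters, so Rahul wins.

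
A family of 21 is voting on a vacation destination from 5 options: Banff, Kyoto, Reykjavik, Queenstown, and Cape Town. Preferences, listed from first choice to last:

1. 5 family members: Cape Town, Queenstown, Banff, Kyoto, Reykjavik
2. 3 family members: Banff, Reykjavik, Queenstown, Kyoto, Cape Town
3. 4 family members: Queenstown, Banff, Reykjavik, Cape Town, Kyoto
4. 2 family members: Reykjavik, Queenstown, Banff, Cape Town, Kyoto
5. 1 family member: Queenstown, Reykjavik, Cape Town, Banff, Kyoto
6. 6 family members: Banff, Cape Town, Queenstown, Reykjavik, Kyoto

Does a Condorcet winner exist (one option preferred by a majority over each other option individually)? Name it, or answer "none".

none

Checking pairwise contests:
Queenstown beats Banff 12–9.
Banff beats Kyoto 21–0.
Banff beats Reykjavik 18–3.
Cape Town beats Queenstown 11–10.
Banff beats Cape Town 15–6.
Every option loses at least one head-to-head, so there is no Condorcet winner.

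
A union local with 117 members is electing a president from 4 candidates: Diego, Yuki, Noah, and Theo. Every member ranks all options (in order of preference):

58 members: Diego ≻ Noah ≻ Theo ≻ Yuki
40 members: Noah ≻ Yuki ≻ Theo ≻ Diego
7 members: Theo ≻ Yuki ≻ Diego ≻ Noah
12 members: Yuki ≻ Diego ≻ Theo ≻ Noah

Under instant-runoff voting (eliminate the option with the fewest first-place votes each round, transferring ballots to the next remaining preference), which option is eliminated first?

Round 1: Diego 58, Yuki 12, Noah 40, Theo 7. Eliminate Theo.

Theo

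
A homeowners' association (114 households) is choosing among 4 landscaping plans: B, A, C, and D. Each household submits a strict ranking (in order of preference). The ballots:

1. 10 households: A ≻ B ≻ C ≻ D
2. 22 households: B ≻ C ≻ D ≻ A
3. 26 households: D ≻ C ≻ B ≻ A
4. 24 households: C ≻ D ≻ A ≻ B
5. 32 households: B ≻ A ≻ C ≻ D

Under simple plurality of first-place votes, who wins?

First-place votes: B 54, A 10, C 24, D 26.
B has the most first-place votes.

B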